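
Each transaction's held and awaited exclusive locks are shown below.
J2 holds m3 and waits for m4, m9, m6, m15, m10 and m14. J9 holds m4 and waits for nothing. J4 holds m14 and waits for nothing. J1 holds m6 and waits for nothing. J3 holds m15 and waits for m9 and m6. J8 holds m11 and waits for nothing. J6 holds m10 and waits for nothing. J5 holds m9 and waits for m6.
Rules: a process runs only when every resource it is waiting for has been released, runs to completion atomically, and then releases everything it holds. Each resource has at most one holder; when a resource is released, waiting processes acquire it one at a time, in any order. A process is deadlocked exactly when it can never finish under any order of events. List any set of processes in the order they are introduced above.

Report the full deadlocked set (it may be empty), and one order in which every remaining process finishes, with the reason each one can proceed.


No process is deadlocked.
Key observation: the wait graph is acyclic; completion cascades from the unblocked processes through everyone else.
A valid finishing order for the others: J9, J6, J8, J1, J5, J3, J4, J2.
Walking it through:
  J9 waits on nothing -> runs at once and releases m4
  J6 waits on nothing -> runs at once and releases m10
  J8 waits on nothing -> runs at once and releases m11
  J1 waits on nothing -> runs at once and releases m6
  J5: everything it awaited (m6) is free; runs, freeing m9
  J3: everything it awaited (m9 and m6) is free; runs, freeing m15
  J4 waits on nothing -> runs at once and releases m14
  J2: everything it awaited (m4, m9, m6, m15, m10 and m14) is free; runs, freeing m3


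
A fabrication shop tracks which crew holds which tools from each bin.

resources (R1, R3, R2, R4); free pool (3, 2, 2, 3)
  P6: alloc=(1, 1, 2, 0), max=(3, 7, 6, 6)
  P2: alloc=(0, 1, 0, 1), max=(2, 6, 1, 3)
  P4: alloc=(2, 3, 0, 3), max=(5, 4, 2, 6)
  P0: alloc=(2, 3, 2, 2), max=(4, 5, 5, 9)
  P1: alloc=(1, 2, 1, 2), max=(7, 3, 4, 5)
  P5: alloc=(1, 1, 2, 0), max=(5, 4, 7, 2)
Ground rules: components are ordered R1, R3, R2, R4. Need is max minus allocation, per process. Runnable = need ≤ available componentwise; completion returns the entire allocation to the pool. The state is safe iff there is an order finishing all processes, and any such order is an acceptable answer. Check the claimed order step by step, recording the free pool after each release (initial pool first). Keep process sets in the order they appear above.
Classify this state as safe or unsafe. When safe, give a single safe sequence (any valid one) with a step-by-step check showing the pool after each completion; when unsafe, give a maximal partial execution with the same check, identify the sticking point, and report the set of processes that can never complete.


UNSAFE — no complete ordering exists.
Key observation: after P4, P2 complete, (5, 6, 2, 7) is the best the pool ever gets, yet each leftover process wants more R2.
The run P4, P2 cannot be extended any further. Walking it through:
  pool = (3, 2, 2, 3)
  run P4 (needs (3, 1, 2, 3), free (3, 2, 2, 3)); after release of (2, 3, 0, 3) the pool is (5, 5, 2, 6)
  run P2 (needs (2, 5, 1, 2), free (5, 5, 2, 6)); after release of (0, 1, 0, 1) the pool is (5, 6, 2, 7)
  P6 cannot run: need (2, 6, 4, 6) vs free (5, 6, 2, 7) (insufficient R2)
  P0 cannot run: need (2, 2, 3, 7) vs free (5, 6, 2, 7) (insufficient R2)
  P1 cannot run: need (6, 1, 3, 3) vs free (5, 6, 2, 7) (insufficient R1 and R2)
  P5 cannot run: need (4, 3, 5, 2) vs free (5, 6, 2, 7) (insufficient R2)
Processes that can never finish: P6, P0, P1 and P5.


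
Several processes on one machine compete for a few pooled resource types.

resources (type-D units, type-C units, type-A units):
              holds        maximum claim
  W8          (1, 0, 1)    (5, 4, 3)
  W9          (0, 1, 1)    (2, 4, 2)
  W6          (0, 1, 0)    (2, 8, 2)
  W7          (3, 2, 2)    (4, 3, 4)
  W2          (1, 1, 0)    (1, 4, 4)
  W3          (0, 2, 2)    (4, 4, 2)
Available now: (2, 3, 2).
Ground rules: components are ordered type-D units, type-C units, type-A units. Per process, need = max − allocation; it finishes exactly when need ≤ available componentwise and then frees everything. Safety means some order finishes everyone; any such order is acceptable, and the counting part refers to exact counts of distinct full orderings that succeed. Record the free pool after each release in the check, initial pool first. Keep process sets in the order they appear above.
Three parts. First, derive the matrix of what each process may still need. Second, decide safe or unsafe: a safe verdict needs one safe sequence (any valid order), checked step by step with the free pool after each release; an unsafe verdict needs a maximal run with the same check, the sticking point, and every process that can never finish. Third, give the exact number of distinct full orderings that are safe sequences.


(1) Need matrix, components ordered type-D units, type-C units, type-A units:
  W8: (4, 4, 2)
  W9: (2, 3, 1)
  W6: (2, 7, 2)
  W7: (1, 1, 2)
  W2: (0, 3, 4)
  W3: (4, 2, 0)
(2) SAFE. One safe sequence: W7, W3, W9, W6, W8, W2.
Key observation: W7 is the earliest step where a requested resource binds exactly: need (1, 1, 2), pool (2, 3, 2) at its turn.
Walking it through:
  pool = (2, 3, 2)
  W7: need (1, 1, 2) fits (2, 3, 2); releases (3, 2, 2), pool now (5, 5, 4)
  W3: need (4, 2, 0) fits (5, 5, 4); releases (0, 2, 2), pool now (5, 7, 6)
  W9: need (2, 3, 1) fits (5, 7, 6); releases (0, 1, 1), pool now (5, 8, 7)
  W6: need (2, 7, 2) fits (5, 8, 7); releases (0, 1, 0), pool now (5, 9, 7)
  W8: need (4, 4, 2) fits (5, 9, 7); releases (1, 0, 1), pool now (6, 9, 8)
  W2: need (0, 3, 4) fits (6, 9, 8); releases (1, 1, 0), pool now (7, 10, 8)
(3) The exact count: 86 of the possible complete orderings are safe sequences.


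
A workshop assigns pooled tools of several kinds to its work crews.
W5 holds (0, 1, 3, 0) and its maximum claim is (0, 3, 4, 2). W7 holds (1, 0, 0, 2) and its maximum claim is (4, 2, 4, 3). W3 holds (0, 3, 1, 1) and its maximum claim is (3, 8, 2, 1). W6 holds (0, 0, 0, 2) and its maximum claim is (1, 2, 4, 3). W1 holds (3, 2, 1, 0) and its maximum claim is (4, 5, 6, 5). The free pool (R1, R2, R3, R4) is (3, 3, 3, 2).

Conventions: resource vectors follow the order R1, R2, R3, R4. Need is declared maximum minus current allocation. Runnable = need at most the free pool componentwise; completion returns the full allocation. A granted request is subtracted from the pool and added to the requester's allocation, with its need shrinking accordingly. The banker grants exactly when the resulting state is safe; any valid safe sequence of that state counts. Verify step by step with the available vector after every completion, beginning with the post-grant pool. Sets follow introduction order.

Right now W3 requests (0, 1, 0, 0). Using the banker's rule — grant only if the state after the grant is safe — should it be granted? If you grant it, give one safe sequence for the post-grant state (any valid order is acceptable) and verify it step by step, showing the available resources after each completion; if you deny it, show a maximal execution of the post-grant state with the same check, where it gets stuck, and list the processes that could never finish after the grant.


GRANT: granting preserves safety; a valid post-grant sequence is W5, W6, W7, W1, W3.
Key observation: after the grant the pool drops to (3, 2, 3, 2), which still lets W5 finish first and unwind the rest.
Check on the post-grant state, step by step:
  pool = (3, 2, 3, 2)
  run W5 (needs (0, 2, 1, 2), free (3, 2, 3, 2)); after release of (0, 1, 3, 0) the pool is (3, 3, 6, 2)
  run W6 (needs (1, 2, 4, 1), free (3, 3, 6, 2)); after release of (0, 0, 0, 2) the pool is (3, 3, 6, 4)
  run W7 (needs (3, 2, 4, 1), free (3, 3, 6, 4)); after release of (1, 0, 0, 2) the pool is (4, 3, 6, 6)
  run W1 (needs (1, 3, 5, 5), free (4, 3, 6, 6)); after release of (3, 2, 1, 0) the pool is (7, 5, 7, 6)
  run W3 (needs (3, 4, 1, 0), free (7, 5, 7, 6)); after release of (0, 4, 1, 1) the pool is (7, 9, 8, 7)


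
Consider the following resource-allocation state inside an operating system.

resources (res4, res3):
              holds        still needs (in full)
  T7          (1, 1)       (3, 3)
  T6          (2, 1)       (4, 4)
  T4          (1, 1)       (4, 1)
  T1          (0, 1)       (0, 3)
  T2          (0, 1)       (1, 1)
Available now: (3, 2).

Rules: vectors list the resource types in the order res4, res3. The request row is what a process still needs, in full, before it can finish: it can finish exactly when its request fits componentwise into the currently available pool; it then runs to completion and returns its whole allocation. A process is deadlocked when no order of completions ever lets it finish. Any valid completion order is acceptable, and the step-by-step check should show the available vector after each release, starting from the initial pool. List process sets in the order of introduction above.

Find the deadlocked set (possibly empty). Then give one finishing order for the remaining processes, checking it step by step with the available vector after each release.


Nothing here is deadlocked.
Key observation: starting with T2, each completion frees enough for the next — no one is permanently blocked.
The rest can finish in the order T2, T7, T1, T4, T6. Step-by-step check:
  pool = (3, 2)
  T2: need (1, 1) fits (3, 2); releases (0, 1), pool now (3, 3)
  T7: need (3, 3) fits (3, 3); releases (1, 1), pool now (4, 4)
  T1: need (0, 3) fits (4, 4); releases (0, 1), pool now (4, 5)
  T4: need (4, 1) fits (4, 5); releases (1, 1), pool now (5, 6)
  T6: need (4, 4) fits (5, 6); releases (2, 1), pool now (7, 7)


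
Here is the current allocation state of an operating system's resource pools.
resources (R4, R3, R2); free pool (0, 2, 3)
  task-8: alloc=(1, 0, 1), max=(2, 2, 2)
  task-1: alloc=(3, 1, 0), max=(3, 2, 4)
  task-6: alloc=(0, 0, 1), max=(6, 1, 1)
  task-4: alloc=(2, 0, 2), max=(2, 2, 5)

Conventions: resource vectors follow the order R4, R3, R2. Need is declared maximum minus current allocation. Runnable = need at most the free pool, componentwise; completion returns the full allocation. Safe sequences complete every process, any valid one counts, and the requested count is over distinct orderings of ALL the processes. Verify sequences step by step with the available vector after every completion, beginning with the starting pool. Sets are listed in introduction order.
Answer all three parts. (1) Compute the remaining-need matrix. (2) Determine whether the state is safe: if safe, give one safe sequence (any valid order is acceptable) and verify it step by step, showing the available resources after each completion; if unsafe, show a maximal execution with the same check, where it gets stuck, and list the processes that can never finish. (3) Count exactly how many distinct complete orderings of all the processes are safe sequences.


(1) Outstanding need per process (order R4, R3, R2):
  task-8: (1, 2, 1)
  task-1: (0, 1, 4)
  task-6: (6, 1, 0)
  task-4: (0, 2, 3)
(2) SAFE. One safe sequence: task-4, task-1, task-8, task-6.
Key observation: task-4 marks the first exact bind of the order: its need (0, 2, 3) fits the free (0, 2, 3) with zero slack on a requested resource.
Verifying each step:
  pool = (0, 2, 3)
  run task-4 (needs (0, 2, 3), free (0, 2, 3)); after release of (2, 0, 2) the pool is (2, 2, 5)
  run task-1 (needs (0, 1, 4), free (2, 2, 5)); after release of (3, 1, 0) the pool is (5, 3, 5)
  run task-8 (needs (1, 2, 1), free (5, 3, 5)); after release of (1, 0, 1) the pool is (6, 3, 6)
  run task-6 (needs (6, 1, 0), free (6, 3, 6)); after release of (0, 0, 1) the pool is (6, 3, 7)
(3) The exact count: 2 of the possible complete orderings are safe sequences.


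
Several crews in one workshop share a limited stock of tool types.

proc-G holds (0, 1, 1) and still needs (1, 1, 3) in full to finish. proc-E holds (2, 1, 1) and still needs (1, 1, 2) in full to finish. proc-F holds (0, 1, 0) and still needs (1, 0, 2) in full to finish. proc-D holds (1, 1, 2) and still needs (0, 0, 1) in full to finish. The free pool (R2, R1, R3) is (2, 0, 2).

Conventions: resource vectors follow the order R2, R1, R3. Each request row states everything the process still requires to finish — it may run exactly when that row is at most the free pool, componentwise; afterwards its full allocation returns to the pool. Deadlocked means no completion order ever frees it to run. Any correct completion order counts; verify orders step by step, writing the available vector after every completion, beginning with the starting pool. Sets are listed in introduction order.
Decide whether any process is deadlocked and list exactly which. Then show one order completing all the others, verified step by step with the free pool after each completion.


Nothing here is deadlocked.
Key observation: no deadlock: proc-D fits now, and the freed resources carry the rest through.
One completion order for the rest: proc-D, proc-E, proc-G, proc-F. Verifying each step:
  pool = (2, 0, 2)
  run proc-D (needs (0, 0, 1), free (2, 0, 2)); after release of (1, 1, 2) the pool is (3, 1, 4)
  run proc-E (needs (1, 1, 2), free (3, 1, 4)); after release of (2, 1, 1) the pool is (5, 2, 5)
  run proc-G (needs (1, 1, 3), free (5, 2, 5)); after release of (0, 1, 1) the pool is (5, 3, 6)
  run proc-F (needs (1, 0, 2), free (5, 3, 6)); after release of (0, 1, 0) the pool is (5, 4, 6)


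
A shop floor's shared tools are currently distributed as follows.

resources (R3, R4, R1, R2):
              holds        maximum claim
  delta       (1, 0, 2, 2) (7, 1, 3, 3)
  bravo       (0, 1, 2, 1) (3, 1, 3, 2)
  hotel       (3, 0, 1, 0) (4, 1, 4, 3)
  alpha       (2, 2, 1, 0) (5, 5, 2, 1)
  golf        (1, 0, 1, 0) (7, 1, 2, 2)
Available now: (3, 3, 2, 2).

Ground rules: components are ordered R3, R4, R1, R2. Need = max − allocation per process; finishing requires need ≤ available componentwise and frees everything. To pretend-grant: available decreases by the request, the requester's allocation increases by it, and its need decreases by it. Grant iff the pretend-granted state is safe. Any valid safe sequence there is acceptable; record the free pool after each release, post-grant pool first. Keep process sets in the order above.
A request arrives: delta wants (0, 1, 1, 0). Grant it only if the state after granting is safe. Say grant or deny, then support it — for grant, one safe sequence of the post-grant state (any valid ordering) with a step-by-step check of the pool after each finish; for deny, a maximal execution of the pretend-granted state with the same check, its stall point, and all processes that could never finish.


GRANT. The post-grant state is safe; one safe sequence: bravo, alpha, hotel, golf, delta.
Key observation: post-grant, (3, 2, 1, 2) remains, and an order beginning with bravo completes everyone.
Step-by-step check of the post-grant state:
  pool = (3, 2, 1, 2)
  run bravo (needs (3, 0, 1, 1), free (3, 2, 1, 2)); after release of (0, 1, 2, 1) the pool is (3, 3, 3, 3)
  run alpha (needs (3, 3, 1, 1), free (3, 3, 3, 3)); after release of (2, 2, 1, 0) the pool is (5, 5, 4, 3)
  run hotel (needs (1, 1, 3, 3), free (5, 5, 4, 3)); after release of (3, 0, 1, 0) the pool is (8, 5, 5, 3)
  run golf (needs (6, 1, 1, 2), free (8, 5, 5, 3)); after release of (1, 0, 1, 0) the pool is (9, 5, 6, 3)
  run delta (needs (6, 0, 0, 1), free (9, 5, 6, 3)); after release of (1, 1, 3, 2) the pool is (10, 6, 9, 5)


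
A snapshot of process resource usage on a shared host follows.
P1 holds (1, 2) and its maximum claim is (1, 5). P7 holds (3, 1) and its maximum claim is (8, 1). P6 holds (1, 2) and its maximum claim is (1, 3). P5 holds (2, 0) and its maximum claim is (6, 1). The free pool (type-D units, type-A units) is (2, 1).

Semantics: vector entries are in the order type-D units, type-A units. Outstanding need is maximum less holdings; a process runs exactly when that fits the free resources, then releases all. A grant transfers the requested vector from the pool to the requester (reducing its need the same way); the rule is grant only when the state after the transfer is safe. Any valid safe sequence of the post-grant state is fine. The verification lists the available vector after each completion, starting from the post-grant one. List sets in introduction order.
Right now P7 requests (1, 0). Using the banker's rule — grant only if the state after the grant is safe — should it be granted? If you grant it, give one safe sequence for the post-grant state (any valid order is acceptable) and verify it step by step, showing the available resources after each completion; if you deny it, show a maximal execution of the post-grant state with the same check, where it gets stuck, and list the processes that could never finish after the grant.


DENY — the pretend-granted state is unsafe.
Key observation: even finishing P6, P1 leaves just (3, 5) free — too little type-D units for any of the remaining processes.
After a pretend grant, a maximal execution: P6, P1 — then nothing else fits. Walking it through:
  pool = (1, 1)
  run P6 (needs (0, 1), free (1, 1)); after release of (1, 2) the pool is (2, 3)
  run P1 (needs (0, 3), free (2, 3)); after release of (1, 2) the pool is (3, 5)
  blocked: P7 wants (4, 0), pool (3, 5) — not enough type-D units
  blocked: P5 wants (4, 1), pool (3, 5) — not enough type-D units
Post-grant, the permanently blocked set is P7 and P5.


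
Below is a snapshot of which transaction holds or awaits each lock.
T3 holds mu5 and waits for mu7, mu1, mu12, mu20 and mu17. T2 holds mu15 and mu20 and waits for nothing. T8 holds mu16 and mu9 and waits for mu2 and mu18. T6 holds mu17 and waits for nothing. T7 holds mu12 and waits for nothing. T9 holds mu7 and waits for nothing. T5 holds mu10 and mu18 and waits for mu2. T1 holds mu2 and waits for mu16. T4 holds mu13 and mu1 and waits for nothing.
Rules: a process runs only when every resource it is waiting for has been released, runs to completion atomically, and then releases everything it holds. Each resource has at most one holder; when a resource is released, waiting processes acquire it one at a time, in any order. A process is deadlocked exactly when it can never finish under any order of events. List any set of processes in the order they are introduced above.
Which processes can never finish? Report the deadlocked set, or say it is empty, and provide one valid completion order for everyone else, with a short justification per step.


Deadlocked: T8, T5 and T1.
Key observation: the loop T8 -> T5 -> T1 -> T8 blocks itself forever; no other process is dragged down with it.
One completion order for the rest: T6, T2, T7, T4, T9, T3.
Walking it through:
  T6 waits on nothing -> runs at once and releases mu17
  T2 waits on nothing -> runs at once and releases mu15 and mu20
  T7 waits on nothing -> runs at once and releases mu12
  T4 waits on nothing -> runs at once and releases mu13 and mu1
  T9 waits on nothing -> runs at once and releases mu7
  T3: everything it awaited (mu7, mu1, mu12, mu20 and mu17) is free; runs, freeing mu5


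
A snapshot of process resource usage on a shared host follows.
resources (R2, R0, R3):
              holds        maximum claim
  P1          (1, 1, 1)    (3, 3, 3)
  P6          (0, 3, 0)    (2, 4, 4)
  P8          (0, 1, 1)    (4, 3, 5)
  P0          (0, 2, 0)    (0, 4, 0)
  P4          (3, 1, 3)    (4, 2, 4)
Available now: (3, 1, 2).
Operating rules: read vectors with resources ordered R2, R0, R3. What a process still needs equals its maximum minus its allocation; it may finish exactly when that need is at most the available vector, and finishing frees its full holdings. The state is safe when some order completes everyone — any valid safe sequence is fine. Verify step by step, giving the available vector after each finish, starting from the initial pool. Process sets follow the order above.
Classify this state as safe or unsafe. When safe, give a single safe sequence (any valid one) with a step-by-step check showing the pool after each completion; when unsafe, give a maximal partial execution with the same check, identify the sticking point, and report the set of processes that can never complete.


SAFE, for example via the order P4, P1, P8, P6, P0.
Key observation: the order's first zero-slack moment is P4 ((1, 1, 1) needed, (3, 1, 2) free — a requested resource with nothing to spare).
Verifying each step:
  pool = (3, 1, 2)
  P4: need (1, 1, 1) fits (3, 1, 2); releases (3, 1, 3), pool now (6, 2, 5)
  P1: need (2, 2, 2) fits (6, 2, 5); releases (1, 1, 1), pool now (7, 3, 6)
  P8: need (4, 2, 4) fits (7, 3, 6); releases (0, 1, 1), pool now (7, 4, 7)
  P6: need (2, 1, 4) fits (7, 4, 7); releases (0, 3, 0), pool now (7, 7, 7)
  P0: need (0, 2, 0) fits (7, 7, 7); releases (0, 2, 0), pool now (7, 9, 7)


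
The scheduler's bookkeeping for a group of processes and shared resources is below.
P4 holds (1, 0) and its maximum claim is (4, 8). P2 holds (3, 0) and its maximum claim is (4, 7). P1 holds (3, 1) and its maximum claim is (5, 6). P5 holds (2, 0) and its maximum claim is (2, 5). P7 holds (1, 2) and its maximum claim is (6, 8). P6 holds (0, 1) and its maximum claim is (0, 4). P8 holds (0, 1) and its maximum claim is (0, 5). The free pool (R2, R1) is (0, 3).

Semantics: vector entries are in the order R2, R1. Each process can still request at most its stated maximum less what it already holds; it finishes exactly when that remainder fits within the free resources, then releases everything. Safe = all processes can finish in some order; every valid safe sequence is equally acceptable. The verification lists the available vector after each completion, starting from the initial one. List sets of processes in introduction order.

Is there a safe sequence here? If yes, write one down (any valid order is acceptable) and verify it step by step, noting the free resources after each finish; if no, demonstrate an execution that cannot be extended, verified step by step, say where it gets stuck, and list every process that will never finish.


SAFE. One safe sequence: P6, P8, P5, P1, P7, P4, P2.
Key observation: P6 marks the first exact bind of the order: its need (0, 3) fits the free (0, 3) with zero slack on a requested resource.
Step-by-step check:
  pool = (0, 3)
  P6 needs (0, 3) <= (0, 3) -> finishes; pool += (0, 1) = (0, 4)
  P8 needs (0, 4) <= (0, 4) -> finishes; pool += (0, 1) = (0, 5)
  P5 needs (0, 5) <= (0, 5) -> finishes; pool += (2, 0) = (2, 5)
  P1 needs (2, 5) <= (2, 5) -> finishes; pool += (3, 1) = (5, 6)
  P7 needs (5, 6) <= (5, 6) -> finishes; pool += (1, 2) = (6, 8)
  P4 needs (3, 8) <= (6, 8) -> finishes; pool += (1, 0) = (7, 8)
  P2 needs (1, 7) <= (7, 8) -> finishes; pool += (3, 0) = (10, 8)


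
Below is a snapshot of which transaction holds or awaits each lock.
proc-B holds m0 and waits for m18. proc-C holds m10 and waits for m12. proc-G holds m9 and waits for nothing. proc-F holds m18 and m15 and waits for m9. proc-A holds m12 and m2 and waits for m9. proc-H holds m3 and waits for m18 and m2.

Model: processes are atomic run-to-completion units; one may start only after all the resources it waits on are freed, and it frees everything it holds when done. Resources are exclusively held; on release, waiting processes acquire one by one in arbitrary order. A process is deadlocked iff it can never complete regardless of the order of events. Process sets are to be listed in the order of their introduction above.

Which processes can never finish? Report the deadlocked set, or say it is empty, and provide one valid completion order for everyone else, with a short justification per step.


No process is deadlocked.
Key observation: every chain of waits terminates; starting from the processes that wait on nothing, all the rest unlock in turn.
The rest can finish in the order proc-G, proc-F, proc-A, proc-H, proc-B, proc-C.
Step-by-step check:
  run proc-G (it waits on nothing); releases m9
  proc-F waits on m9 — all released -> runs and releases m18 and m15
  proc-A waits on m9 — all released -> runs and releases m12 and m2
  proc-H waits on m18 and m2 — all released -> runs and releases m3
  proc-B waits on m18 — all released -> runs and releases m0
  proc-C waits on m12 — all released -> runs and releases m10


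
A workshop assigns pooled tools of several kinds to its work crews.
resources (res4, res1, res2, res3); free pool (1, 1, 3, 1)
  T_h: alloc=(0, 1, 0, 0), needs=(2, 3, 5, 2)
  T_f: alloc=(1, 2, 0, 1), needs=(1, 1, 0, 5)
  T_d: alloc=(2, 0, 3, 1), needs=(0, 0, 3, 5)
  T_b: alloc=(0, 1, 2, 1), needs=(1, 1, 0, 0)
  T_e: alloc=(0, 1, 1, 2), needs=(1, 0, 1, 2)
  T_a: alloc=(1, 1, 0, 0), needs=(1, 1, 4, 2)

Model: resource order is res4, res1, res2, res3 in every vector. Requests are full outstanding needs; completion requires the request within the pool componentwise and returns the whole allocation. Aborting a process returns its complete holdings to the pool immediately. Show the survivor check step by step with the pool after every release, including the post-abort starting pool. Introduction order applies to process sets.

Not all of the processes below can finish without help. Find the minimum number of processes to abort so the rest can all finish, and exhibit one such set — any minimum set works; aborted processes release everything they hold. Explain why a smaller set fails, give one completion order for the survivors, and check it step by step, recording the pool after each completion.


The answer: abort T_f.
Key observation: the returned (1, 2, 0, 1) from T_f is what brings T_d — unrunnable before, under any order — into play at step 5.
Minimality: the empty abort set fails — the state is deadlocked as it stands.
The survivors complete as T_e, T_a, T_b, T_h, T_d. Walking it through (starting from the post-abort pool):
  pool = (2, 3, 3, 2)
  T_e needs (1, 0, 1, 2) <= (2, 3, 3, 2) -> finishes; pool += (0, 1, 1, 2) = (2, 4, 4, 4)
  T_a needs (1, 1, 4, 2) <= (2, 4, 4, 4) -> finishes; pool += (1, 1, 0, 0) = (3, 5, 4, 4)
  T_b needs (1, 1, 0, 0) <= (3, 5, 4, 4) -> finishes; pool += (0, 1, 2, 1) = (3, 6, 6, 5)
  T_h needs (2, 3, 5, 2) <= (3, 6, 6, 5) -> finishes; pool += (0, 1, 0, 0) = (3, 7, 6, 5)
  T_d needs (0, 0, 3, 5) <= (3, 7, 6, 5) -> finishes; pool += (2, 0, 3, 1) = (5, 7, 9, 6)


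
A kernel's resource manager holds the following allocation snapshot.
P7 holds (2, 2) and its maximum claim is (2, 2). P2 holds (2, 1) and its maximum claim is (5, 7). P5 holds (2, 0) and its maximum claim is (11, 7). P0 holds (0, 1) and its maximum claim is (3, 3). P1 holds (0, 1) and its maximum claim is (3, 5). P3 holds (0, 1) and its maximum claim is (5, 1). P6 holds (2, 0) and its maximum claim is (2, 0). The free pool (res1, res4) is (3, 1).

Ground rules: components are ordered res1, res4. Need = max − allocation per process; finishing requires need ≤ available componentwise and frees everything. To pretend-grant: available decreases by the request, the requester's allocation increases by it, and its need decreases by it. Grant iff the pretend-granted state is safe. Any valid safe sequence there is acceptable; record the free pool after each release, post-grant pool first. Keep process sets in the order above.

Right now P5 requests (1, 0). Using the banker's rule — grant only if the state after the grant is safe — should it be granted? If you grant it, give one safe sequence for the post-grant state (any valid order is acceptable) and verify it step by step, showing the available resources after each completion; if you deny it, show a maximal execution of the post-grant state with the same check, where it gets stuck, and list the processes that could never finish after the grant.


GRANT: granting preserves safety; a valid post-grant sequence is P7, P6, P3, P1, P0, P2, P5.
Key observation: even at the reduced pool (2, 1), P7 fits immediately, so safety survives the grant.
Verifying the post-grant state step by step:
  pool = (2, 1)
  P7: need (0, 0) fits (2, 1); releases (2, 2), pool now (4, 3)
  P6: need (0, 0) fits (4, 3); releases (2, 0), pool now (6, 3)
  P3: need (5, 0) fits (6, 3); releases (0, 1), pool now (6, 4)
  P1: need (3, 4) fits (6, 4); releases (0, 1), pool now (6, 5)
  P0: need (3, 2) fits (6, 5); releases (0, 1), pool now (6, 6)
  P2: need (3, 6) fits (6, 6); releases (2, 1), pool now (8, 7)
  P5: need (8, 7) fits (8, 7); releases (3, 0), pool now (11, 7)


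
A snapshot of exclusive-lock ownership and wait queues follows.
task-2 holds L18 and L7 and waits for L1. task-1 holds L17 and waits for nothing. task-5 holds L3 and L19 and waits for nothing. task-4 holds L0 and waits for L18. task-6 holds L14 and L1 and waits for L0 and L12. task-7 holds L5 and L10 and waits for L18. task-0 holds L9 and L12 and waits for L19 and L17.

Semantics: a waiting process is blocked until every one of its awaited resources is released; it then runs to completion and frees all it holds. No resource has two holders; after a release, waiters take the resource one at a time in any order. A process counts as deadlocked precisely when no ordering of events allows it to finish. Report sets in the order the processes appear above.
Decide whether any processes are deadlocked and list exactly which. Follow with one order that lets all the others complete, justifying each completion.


The deadlocked set is task-2, task-4, task-6 and task-7.
Key observation: the knot is the closed ring of waits task-2 -> task-6 -> task-4 -> task-2; task-7 waits into the deadlock from upstream.
One completion order for the rest: task-5, task-1, task-0.
Walking it through:
  task-5: no waits; runs immediately, freeing L3 and L19
  task-1: no waits; runs immediately, freeing L17
  task-0 waits on L19 and L17 — all released -> runs and releases L9 and L12


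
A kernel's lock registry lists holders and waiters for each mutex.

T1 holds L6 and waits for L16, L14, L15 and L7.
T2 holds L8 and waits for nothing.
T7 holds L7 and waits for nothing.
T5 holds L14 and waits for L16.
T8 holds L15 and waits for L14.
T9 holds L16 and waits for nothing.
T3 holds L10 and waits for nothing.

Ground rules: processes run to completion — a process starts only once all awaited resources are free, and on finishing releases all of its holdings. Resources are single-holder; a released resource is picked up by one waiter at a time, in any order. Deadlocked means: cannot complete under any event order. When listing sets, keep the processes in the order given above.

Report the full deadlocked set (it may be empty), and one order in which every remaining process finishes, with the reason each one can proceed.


The deadlocked set is empty.
Key observation: the wait relation is loop-free; peeling off processes with no waits unwinds the whole state.
The rest can finish in the order T3, T9, T5, T2, T7, T8, T1.
Walking it through:
  T3: no waits; runs immediately, freeing L10
  T9: no waits; runs immediately, freeing L16
  T5: everything it awaited (L16) is free; runs, freeing L14
  T2: no waits; runs immediately, freeing L8
  T7: no waits; runs immediately, freeing L7
  T8: everything it awaited (L14) is free; runs, freeing L15
  T1: everything it awaited (L16, L14, L15 and L7) is free; runs, freeing L6


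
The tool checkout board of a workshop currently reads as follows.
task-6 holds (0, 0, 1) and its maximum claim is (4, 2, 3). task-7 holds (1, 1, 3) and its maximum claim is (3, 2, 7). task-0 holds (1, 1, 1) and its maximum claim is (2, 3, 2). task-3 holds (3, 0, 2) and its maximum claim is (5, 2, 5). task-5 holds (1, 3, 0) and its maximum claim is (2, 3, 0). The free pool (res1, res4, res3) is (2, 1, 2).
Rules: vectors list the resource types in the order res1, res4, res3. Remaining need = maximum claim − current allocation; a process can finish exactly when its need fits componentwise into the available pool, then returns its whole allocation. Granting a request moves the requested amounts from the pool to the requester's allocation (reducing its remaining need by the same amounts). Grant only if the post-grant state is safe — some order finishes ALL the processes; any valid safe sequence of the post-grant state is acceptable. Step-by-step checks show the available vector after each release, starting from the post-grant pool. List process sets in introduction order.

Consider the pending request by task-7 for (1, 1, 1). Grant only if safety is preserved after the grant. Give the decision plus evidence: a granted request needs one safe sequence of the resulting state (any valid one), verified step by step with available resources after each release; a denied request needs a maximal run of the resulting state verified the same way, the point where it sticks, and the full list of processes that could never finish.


DENY: after the grant no complete ordering would exist.
Key observation: after task-5, task-0 the pool peaks at (3, 4, 2), and each blocked process is short somewhere: task-6 on res1; task-7 on res3; task-3 on res3.
Pretend the grant happened; the run task-5, task-0 goes as far as possible. Walking it through:
  pool = (1, 0, 1)
  task-5: need (1, 0, 0) fits (1, 0, 1); releases (1, 3, 0), pool now (2, 3, 1)
  task-0: need (1, 2, 1) fits (2, 3, 1); releases (1, 1, 1), pool now (3, 4, 2)
  task-6 still needs (4, 2, 2) but only (3, 4, 2) is free — short on res1
  task-7 still needs (1, 0, 3) but only (3, 4, 2) is free — short on res3
  task-3 still needs (2, 2, 3) but only (3, 4, 2) is free — short on res3
Post-grant, the permanently blocked set is task-6, task-7 and task-3.


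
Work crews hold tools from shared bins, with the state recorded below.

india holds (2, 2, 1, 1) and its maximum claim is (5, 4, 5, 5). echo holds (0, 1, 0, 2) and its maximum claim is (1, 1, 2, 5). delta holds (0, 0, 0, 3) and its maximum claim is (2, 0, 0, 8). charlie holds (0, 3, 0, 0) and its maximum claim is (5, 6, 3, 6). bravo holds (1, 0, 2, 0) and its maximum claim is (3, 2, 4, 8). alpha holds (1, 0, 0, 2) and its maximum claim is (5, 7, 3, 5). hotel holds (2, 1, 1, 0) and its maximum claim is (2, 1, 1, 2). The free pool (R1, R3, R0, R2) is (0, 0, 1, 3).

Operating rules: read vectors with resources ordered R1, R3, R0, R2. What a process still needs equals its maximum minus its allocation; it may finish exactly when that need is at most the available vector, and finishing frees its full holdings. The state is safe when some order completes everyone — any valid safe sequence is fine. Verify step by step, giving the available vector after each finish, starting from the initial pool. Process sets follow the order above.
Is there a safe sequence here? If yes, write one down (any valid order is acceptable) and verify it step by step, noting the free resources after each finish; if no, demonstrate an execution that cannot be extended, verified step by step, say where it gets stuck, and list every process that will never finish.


SAFE, for example via the order hotel, echo, delta, bravo, india, charlie, alpha.
Key observation: echo marks the first exact bind of the order: its need (1, 0, 2, 3) fits the free (2, 1, 2, 3) with zero slack on a requested resource.
Walking it through:
  pool = (0, 0, 1, 3)
  run hotel (needs (0, 0, 0, 2), free (0, 0, 1, 3)); after release of (2, 1, 1, 0) the pool is (2, 1, 2, 3)
  run echo (needs (1, 0, 2, 3), free (2, 1, 2, 3)); after release of (0, 1, 0, 2) the pool is (2, 2, 2, 5)
  run delta (needs (2, 0, 0, 5), free (2, 2, 2, 5)); after release of (0, 0, 0, 3) the pool is (2, 2, 2, 8)
  run bravo (needs (2, 2, 2, 8), free (2, 2, 2, 8)); after release of (1, 0, 2, 0) the pool is (3, 2, 4, 8)
  run india (needs (3, 2, 4, 4), free (3, 2, 4, 8)); after release of (2, 2, 1, 1) the pool is (5, 4, 5, 9)
  run charlie (needs (5, 3, 3, 6), free (5, 4, 5, 9)); after release of (0, 3, 0, 0) the pool is (5, 7, 5, 9)
  run alpha (needs (4, 7, 3, 3), free (5, 7, 5, 9)); after release of (1, 0, 0, 2) the pool is (6, 7, 5, 11)


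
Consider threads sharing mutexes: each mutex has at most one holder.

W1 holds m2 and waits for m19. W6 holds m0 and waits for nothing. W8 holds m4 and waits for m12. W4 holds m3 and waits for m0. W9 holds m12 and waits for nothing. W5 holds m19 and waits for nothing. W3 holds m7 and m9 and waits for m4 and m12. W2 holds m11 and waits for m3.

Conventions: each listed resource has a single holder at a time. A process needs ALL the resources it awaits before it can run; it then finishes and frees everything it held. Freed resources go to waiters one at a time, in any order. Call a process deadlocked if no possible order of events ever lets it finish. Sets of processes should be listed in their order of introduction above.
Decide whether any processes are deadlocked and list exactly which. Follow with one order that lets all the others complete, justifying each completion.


Nothing here is deadlocked.
Key observation: every chain of waits terminates; starting from the processes that wait on nothing, all the rest unlock in turn.
A valid finishing order for the others: W9, W5, W8, W1, W6, W4, W2, W3.
Walking it through:
  run W9 (it waits on nothing); releases m12
  run W5 (it waits on nothing); releases m19
  W8 waits on m12 — all released -> runs and releases m4
  W1 waits on m19 — all released -> runs and releases m2
  run W6 (it waits on nothing); releases m0
  W4 waits on m0 — all released -> runs and releases m3
  W2 waits on m3 — all released -> runs and releases m11
  W3 waits on m4 and m12 — all released -> runs and releases m7 and m9


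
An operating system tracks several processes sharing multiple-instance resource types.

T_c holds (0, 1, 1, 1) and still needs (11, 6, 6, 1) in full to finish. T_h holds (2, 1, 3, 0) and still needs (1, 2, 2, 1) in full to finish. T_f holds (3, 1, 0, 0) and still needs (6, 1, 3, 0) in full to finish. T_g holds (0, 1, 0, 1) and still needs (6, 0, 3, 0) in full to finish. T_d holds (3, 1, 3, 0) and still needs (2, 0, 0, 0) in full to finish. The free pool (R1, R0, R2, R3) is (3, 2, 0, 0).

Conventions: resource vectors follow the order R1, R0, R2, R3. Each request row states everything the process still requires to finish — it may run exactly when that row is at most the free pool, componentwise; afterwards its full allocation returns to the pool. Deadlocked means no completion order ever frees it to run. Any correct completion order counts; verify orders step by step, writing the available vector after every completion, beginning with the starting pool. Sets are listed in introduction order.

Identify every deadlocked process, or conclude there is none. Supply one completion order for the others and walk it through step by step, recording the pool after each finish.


The deadlocked set is empty.
Key observation: T_d can run right away; the returned allocation unlocks the remaining processes in turn.
A valid finishing order for the others: T_d, T_f, T_g, T_h, T_c. Step-by-step check:
  pool = (3, 2, 0, 0)
  T_d needs (2, 0, 0, 0) <= (3, 2, 0, 0) -> finishes; pool += (3, 1, 3, 0) = (6, 3, 3, 0)
  T_f needs (6, 1, 3, 0) <= (6, 3, 3, 0) -> finishes; pool += (3, 1, 0, 0) = (9, 4, 3, 0)
  T_g needs (6, 0, 3, 0) <= (9, 4, 3, 0) -> finishes; pool += (0, 1, 0, 1) = (9, 5, 3, 1)
  T_h needs (1, 2, 2, 1) <= (9, 5, 3, 1) -> finishes; pool += (2, 1, 3, 0) = (11, 6, 6, 1)
  T_c needs (11, 6, 6, 1) <= (11, 6, 6, 1) -> finishes; pool += (0, 1, 1, 1) = (11, 7, 7, 2)


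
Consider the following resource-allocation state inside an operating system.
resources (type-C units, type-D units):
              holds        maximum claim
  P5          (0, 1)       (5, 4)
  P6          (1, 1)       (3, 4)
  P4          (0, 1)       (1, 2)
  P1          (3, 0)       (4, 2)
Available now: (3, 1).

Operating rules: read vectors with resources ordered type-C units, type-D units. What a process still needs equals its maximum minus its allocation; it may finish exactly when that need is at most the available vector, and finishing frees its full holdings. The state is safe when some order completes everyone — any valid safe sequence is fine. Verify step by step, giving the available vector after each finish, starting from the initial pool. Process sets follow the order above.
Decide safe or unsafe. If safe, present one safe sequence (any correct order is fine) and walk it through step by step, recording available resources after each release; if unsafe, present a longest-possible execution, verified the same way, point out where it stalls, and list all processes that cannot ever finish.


UNSAFE — no complete ordering exists.
Key observation: type-D units is the bottleneck — with P4, P1 done the pool holds (6, 2), short of every remaining need.
Going as far as possible: P4, P1; after that, nothing fits. Verifying each step:
  pool = (3, 1)
  run P4 (needs (1, 1), free (3, 1)); after release of (0, 1) the pool is (3, 2)
  run P1 (needs (1, 2), free (3, 2)); after release of (3, 0) the pool is (6, 2)
  P5 still needs (5, 3) but only (6, 2) is free — short on type-D units
  P6 still needs (2, 3) but only (6, 2) is free — short on type-D units
Never able to finish: P5 and P6.
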